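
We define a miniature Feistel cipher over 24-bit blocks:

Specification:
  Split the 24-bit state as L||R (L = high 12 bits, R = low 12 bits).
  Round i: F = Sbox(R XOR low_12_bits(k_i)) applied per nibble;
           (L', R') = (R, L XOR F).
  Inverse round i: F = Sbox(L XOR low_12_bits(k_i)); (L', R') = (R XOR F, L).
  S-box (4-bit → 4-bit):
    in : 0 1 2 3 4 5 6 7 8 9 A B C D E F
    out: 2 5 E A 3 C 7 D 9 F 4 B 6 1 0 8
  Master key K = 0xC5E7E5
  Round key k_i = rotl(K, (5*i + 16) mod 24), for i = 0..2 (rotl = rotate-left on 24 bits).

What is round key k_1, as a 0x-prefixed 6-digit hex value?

K = 0xC5E7E5
k_0 = rotl(K, (5*0+16) mod 24) = rotl(K, 16) = 0xE5C5E7
k_1 = rotl(K, (5*1+16) mod 24) = rotl(K, 21) = 0xB8BCFC

0xB8BCFC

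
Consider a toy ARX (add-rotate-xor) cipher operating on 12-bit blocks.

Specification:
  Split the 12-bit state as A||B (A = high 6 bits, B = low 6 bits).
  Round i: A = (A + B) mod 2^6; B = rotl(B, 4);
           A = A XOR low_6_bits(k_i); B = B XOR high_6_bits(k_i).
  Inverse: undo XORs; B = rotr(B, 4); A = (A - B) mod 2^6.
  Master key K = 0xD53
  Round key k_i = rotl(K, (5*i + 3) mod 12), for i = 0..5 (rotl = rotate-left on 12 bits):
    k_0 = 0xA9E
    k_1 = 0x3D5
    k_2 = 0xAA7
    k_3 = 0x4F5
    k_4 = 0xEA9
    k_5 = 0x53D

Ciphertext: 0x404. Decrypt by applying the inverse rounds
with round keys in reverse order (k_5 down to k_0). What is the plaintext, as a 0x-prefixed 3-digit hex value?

0x8C0

s_0 = ciphertext = 0x404
s_1 = InvRound(s_0, k_5) = 0xB01
s_2 = InvRound(s_1, k_4) = 0x5AF
s_3 = InvRound(s_2, k_3) = 0xC33
s_4 = InvRound(s_3, k_2) = 0xCA5
s_5 = InvRound(s_4, k_1) = 0xF6A
s_6 = InvRound(s_5, k_0) = 0x8C0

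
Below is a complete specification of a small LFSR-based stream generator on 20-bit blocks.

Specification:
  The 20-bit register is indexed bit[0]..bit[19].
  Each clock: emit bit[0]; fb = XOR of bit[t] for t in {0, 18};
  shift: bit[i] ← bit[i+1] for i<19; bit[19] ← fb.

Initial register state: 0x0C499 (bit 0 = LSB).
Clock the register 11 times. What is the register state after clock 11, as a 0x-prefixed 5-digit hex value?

0x85A18

reg_0 = 0x0C499
clock 1: out=1, reg = 0x8624C
clock 2: out=0, reg = 0x43126
clock 3: out=0, reg = 0xA1893
clock 4: out=1, reg = 0xD0C49
clock 5: out=1, reg = 0x68624
clock 6: out=0, reg = 0xB4312
clock 7: out=0, reg = 0x5A189
clock 8: out=1, reg = 0x2D0C4
clock 9: out=0, reg = 0x16862
clock 10: out=0, reg = 0x0B431
clock 11: out=1, reg = 0x85A18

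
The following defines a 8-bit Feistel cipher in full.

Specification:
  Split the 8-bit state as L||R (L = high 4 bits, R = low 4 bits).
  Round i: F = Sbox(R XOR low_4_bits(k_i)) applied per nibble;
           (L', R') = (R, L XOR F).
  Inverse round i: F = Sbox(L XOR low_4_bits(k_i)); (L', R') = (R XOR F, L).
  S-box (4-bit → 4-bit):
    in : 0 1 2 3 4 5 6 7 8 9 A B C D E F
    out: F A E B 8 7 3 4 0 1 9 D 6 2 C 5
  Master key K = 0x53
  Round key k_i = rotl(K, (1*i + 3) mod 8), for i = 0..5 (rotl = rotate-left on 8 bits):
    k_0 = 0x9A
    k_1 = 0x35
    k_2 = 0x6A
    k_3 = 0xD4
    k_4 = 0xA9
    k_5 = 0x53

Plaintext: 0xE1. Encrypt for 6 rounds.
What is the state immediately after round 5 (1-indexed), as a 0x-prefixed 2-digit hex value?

0x66

s_0 = plaintext = 0xE1
s_1 = Round(s_0, k_0) = 0x13
s_2 = Round(s_1, k_1) = 0x32
s_3 = Round(s_2, k_2) = 0x23
s_4 = Round(s_3, k_3) = 0x36
s_5 = Round(s_4, k_4) = 0x66
s_6 = Round(s_5, k_5) = 0x61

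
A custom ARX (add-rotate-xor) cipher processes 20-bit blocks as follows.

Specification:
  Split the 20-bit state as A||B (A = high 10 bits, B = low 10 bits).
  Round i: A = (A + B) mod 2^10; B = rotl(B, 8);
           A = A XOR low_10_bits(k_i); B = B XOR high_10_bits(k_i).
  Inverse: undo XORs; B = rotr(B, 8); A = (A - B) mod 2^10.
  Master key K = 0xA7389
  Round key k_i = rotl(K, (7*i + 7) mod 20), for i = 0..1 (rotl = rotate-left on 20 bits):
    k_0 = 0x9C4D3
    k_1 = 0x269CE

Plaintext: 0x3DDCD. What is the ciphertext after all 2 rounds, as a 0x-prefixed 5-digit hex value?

0x35E5A

s_0 = plaintext = 0x3DDCD
s_1 = Round(s_0, k_0) = 0x85F02
s_2 = Round(s_1, k_1) = 0x35E5A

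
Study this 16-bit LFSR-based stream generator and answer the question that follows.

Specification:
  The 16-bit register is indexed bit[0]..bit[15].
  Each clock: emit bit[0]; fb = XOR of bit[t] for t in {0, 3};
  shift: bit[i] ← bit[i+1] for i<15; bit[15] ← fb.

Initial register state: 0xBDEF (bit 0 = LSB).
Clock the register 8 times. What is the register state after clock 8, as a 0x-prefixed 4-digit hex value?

reg_0 = 0xBDEF
clock 1: out=1, reg = 0x5EF7
clock 2: out=1, reg = 0xAF7B
clock 3: out=1, reg = 0x57BD
clock 4: out=1, reg = 0x2BDE
clock 5: out=0, reg = 0x95EF
clock 6: out=1, reg = 0x4AF7
clock 7: out=1, reg = 0xA57B
clock 8: out=1, reg = 0x52BD

0x52BD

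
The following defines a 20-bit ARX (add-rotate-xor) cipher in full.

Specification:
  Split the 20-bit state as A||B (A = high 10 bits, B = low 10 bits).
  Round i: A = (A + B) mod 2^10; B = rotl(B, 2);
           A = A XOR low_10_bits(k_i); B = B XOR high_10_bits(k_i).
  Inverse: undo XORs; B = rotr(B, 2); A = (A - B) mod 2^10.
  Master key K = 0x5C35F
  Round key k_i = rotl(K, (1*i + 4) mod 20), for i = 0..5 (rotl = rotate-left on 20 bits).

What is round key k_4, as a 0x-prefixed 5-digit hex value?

0x35F5C

K = 0x5C35F
k_0 = rotl(K, (1*0+4) mod 20) = rotl(K, 4) = 0xC35F5
k_1 = rotl(K, (1*1+4) mod 20) = rotl(K, 5) = 0x86BEB
k_2 = rotl(K, (1*2+4) mod 20) = rotl(K, 6) = 0x0D7D7
k_3 = rotl(K, (1*3+4) mod 20) = rotl(K, 7) = 0x1AFAE
k_4 = rotl(K, (1*4+4) mod 20) = rotl(K, 8) = 0x35F5C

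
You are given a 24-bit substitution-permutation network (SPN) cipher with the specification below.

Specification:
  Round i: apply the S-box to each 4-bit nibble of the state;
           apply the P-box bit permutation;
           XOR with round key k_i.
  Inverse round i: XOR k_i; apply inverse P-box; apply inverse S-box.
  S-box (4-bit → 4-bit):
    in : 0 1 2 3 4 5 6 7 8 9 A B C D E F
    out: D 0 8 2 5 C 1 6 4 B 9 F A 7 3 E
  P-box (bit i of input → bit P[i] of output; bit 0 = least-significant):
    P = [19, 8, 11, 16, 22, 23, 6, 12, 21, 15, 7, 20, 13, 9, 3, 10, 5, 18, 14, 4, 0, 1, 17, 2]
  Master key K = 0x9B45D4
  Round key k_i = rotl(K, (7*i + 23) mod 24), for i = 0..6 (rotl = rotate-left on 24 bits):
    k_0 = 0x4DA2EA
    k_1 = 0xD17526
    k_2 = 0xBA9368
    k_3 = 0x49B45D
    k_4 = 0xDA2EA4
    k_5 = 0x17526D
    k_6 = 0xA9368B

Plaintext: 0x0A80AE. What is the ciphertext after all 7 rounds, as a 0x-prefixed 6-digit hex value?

s_0 = plaintext = 0x0A80AE
s_1 = Round(s_0, k_0) = 0x37B357
s_2 = Round(s_1, k_1) = 0xD58A6C
s_3 = Round(s_2, k_2) = 0xC9D273
s_4 = Round(s_3, k_3) = 0xDD9723
s_5 = Round(s_4, k_4) = 0xDCD907
s_6 = Round(s_5, k_5) = 0x61E936
s_7 = Round(s_6, k_6) = 0x11948A

0x11948A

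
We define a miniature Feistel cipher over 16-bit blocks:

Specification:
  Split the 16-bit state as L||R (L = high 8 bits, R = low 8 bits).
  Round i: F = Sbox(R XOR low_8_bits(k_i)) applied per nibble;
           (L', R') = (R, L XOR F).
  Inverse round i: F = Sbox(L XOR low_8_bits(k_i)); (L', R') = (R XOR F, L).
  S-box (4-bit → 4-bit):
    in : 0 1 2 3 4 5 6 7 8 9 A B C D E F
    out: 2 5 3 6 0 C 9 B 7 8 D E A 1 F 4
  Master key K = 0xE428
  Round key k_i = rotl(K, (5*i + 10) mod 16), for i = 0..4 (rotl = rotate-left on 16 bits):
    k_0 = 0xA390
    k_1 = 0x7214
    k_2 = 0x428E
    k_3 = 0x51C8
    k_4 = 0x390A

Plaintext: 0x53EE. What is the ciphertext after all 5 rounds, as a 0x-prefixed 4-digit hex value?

0xFD9C

s_0 = plaintext = 0x53EE
s_1 = Round(s_0, k_0) = 0xEEEC
s_2 = Round(s_1, k_1) = 0xECA9
s_3 = Round(s_2, k_2) = 0xA9D7
s_4 = Round(s_3, k_3) = 0xD7FD
s_5 = Round(s_4, k_4) = 0xFD9C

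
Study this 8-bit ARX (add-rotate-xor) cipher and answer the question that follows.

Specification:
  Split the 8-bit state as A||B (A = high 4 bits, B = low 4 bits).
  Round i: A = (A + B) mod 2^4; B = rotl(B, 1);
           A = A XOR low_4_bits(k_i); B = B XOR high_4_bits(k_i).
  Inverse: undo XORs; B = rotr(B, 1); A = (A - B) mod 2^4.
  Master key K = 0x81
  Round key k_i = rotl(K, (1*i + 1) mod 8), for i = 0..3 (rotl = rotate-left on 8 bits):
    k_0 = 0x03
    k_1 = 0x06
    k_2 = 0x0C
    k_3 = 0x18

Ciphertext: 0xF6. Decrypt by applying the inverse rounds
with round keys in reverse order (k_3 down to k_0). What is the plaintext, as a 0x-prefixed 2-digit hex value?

s_0 = ciphertext = 0xF6
s_1 = InvRound(s_0, k_3) = 0xCB
s_2 = InvRound(s_1, k_2) = 0x3D
s_3 = InvRound(s_2, k_1) = 0x7E
s_4 = InvRound(s_3, k_0) = 0xD7

0xD7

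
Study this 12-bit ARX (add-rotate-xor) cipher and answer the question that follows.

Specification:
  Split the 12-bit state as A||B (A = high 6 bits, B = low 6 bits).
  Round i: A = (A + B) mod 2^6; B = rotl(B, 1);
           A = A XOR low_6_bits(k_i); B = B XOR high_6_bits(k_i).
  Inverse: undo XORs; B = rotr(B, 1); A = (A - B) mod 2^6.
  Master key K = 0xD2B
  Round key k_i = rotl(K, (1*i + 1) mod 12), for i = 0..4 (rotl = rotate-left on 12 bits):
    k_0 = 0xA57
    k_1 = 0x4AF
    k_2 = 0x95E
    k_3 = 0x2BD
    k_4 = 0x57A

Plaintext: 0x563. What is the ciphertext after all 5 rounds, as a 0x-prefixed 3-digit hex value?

0x7AE

s_0 = plaintext = 0x563
s_1 = Round(s_0, k_0) = 0xBEE
s_2 = Round(s_1, k_1) = 0xC8F
s_3 = Round(s_2, k_2) = 0x7FB
s_4 = Round(s_3, k_3) = 0x9FD
s_5 = Round(s_4, k_4) = 0x7AE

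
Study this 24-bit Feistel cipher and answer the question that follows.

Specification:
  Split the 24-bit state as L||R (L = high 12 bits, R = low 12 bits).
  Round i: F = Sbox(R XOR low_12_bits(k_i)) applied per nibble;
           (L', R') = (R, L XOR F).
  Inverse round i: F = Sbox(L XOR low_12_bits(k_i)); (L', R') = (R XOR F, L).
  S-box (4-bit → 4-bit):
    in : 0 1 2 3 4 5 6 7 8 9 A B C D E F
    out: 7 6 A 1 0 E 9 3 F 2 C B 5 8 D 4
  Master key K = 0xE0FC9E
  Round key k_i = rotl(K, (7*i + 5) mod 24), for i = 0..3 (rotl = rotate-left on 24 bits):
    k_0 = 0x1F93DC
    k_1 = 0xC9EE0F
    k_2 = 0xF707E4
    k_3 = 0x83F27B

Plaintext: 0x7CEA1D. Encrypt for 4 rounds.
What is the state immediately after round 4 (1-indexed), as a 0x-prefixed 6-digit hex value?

s_0 = plaintext = 0x7CEA1D
s_1 = Round(s_0, k_0) = 0xA1D598
s_2 = Round(s_1, k_1) = 0x59813E
s_3 = Round(s_2, k_2) = 0x13EC14
s_4 = Round(s_3, k_3) = 0xC14CAA

0xC14CAA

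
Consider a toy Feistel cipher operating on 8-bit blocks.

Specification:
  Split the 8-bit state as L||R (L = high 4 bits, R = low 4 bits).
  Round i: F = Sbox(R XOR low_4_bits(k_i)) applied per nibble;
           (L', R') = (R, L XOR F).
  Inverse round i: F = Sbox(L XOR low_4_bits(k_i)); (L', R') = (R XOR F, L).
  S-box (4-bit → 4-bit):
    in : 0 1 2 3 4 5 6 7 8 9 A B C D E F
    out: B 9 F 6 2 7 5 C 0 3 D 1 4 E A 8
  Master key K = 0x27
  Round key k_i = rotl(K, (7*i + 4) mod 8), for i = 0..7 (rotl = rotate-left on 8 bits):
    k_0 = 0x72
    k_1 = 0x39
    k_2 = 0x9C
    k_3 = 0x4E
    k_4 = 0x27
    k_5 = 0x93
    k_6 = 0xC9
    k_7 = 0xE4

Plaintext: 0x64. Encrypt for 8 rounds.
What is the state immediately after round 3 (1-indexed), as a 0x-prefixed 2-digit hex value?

0x94

s_0 = plaintext = 0x64
s_1 = Round(s_0, k_0) = 0x43
s_2 = Round(s_1, k_1) = 0x39
s_3 = Round(s_2, k_2) = 0x94
s_4 = Round(s_3, k_3) = 0x44
s_5 = Round(s_4, k_4) = 0x42
s_6 = Round(s_5, k_5) = 0x2D
s_7 = Round(s_6, k_6) = 0xD0
s_8 = Round(s_7, k_7) = 0x0F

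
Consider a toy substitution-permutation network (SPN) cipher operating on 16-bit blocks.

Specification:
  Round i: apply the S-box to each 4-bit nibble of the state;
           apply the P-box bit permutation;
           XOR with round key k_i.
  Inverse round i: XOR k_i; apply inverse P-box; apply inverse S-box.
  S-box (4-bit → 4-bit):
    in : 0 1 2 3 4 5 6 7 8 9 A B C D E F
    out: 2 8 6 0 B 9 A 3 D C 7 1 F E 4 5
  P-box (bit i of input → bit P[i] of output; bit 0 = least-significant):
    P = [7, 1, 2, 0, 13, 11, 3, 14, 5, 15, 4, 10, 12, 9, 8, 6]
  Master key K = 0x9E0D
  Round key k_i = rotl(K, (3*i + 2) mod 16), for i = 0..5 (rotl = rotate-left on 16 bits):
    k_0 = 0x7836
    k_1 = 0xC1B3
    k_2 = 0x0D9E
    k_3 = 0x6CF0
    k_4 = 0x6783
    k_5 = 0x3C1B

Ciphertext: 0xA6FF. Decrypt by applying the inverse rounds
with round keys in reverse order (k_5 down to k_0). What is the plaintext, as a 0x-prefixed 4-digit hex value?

0x74A2

s_0 = ciphertext = 0xA6FF
s_1 = InvRound(s_0, k_5) = 0x470F
s_2 = InvRound(s_1, k_4) = 0x33FF
s_3 = InvRound(s_2, k_3) = 0xA1DD
s_4 = InvRound(s_3, k_2) = 0x1676
s_5 = InvRound(s_4, k_1) = 0xC618
s_6 = InvRound(s_5, k_0) = 0x74A2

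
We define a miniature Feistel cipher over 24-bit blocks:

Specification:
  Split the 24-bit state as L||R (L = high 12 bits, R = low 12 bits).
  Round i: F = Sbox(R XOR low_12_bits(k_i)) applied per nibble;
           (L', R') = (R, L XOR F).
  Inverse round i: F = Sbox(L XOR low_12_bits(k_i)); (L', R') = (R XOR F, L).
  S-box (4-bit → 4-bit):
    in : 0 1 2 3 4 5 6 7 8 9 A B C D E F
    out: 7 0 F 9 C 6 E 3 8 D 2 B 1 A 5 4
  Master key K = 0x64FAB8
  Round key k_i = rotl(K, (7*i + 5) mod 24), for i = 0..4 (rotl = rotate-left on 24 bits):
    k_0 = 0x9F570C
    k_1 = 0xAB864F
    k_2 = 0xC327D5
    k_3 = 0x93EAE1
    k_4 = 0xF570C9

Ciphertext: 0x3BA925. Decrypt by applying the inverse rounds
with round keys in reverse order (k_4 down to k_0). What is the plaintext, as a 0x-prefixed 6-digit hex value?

s_0 = ciphertext = 0x3BA925
s_1 = InvRound(s_0, k_4) = 0x01C3BA
s_2 = InvRound(s_1, k_3) = 0x1F001C
s_3 = InvRound(s_2, k_2) = 0xEEA1F0
s_4 = InvRound(s_3, k_1) = 0x9D6EEA
s_5 = InvRound(s_4, k_0) = 0xB489D6

0xB489D6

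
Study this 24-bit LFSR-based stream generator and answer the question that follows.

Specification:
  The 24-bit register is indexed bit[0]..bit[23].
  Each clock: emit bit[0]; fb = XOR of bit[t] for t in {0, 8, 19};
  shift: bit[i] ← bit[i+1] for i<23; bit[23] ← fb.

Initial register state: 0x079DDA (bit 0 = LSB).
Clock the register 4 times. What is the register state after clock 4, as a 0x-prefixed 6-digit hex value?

reg_0 = 0x079DDA
clock 1: out=0, reg = 0x83CEED
clock 2: out=1, reg = 0xC1E776
clock 3: out=0, reg = 0xE0F3BB
clock 4: out=1, reg = 0x7079DD

0x7079DD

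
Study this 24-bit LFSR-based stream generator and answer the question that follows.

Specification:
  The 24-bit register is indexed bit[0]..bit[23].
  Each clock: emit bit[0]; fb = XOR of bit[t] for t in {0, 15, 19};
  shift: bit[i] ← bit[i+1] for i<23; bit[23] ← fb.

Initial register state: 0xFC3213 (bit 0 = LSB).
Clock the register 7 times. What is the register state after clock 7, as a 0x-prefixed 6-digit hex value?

reg_0 = 0xFC3213
clock 1: out=1, reg = 0x7E1909
clock 2: out=1, reg = 0x3F0C84
clock 3: out=0, reg = 0x9F8642
clock 4: out=0, reg = 0x4FC321
clock 5: out=1, reg = 0xA7E190
clock 6: out=0, reg = 0xD3F0C8
clock 7: out=0, reg = 0xE9F864

0xE9F864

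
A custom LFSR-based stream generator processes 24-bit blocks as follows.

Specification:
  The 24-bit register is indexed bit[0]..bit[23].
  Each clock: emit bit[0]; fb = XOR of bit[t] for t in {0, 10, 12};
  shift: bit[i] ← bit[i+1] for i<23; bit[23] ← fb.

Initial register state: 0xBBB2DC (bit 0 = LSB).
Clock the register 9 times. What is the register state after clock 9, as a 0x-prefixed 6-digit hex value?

0xC5DDD9

reg_0 = 0xBBB2DC
clock 1: out=0, reg = 0xDDD96E
clock 2: out=0, reg = 0xEEECB7
clock 3: out=1, reg = 0x77765B
clock 4: out=1, reg = 0xBBBB2D
clock 5: out=1, reg = 0x5DDD96
clock 6: out=0, reg = 0x2EEECB
clock 7: out=1, reg = 0x177765
clock 8: out=1, reg = 0x8BBBB2
clock 9: out=0, reg = 0xC5DDD9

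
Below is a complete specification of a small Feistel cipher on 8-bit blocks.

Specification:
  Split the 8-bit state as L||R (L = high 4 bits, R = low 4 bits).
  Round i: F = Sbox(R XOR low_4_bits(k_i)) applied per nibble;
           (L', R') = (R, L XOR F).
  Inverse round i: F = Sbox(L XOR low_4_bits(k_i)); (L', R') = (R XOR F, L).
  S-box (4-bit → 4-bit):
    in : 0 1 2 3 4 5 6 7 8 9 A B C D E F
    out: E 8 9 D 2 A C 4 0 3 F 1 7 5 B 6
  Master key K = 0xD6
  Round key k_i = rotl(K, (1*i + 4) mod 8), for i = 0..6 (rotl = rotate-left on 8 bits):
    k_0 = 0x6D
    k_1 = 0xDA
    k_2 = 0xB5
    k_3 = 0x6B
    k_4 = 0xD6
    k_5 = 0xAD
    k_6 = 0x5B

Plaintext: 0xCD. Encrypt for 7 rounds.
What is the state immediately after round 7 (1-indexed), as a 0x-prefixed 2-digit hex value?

s_0 = plaintext = 0xCD
s_1 = Round(s_0, k_0) = 0xD2
s_2 = Round(s_1, k_1) = 0x2D
s_3 = Round(s_2, k_2) = 0xD2
s_4 = Round(s_3, k_3) = 0x2E
s_5 = Round(s_4, k_4) = 0xE2
s_6 = Round(s_5, k_5) = 0x28
s_7 = Round(s_6, k_6) = 0x8F

0x8F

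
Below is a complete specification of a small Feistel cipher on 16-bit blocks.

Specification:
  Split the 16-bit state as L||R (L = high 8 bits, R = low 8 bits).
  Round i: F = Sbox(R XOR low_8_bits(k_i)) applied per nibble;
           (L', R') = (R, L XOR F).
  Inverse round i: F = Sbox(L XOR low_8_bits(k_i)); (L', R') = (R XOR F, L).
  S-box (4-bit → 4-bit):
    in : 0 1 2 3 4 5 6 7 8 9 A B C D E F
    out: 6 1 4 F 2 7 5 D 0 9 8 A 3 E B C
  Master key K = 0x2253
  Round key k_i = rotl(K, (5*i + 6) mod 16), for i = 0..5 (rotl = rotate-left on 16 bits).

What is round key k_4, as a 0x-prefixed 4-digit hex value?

K = 0x2253
k_0 = rotl(K, (5*0+6) mod 16) = rotl(K, 6) = 0x94C8
k_1 = rotl(K, (5*1+6) mod 16) = rotl(K, 11) = 0x9912
k_2 = rotl(K, (5*2+6) mod 16) = rotl(K, 0) = 0x2253
k_3 = rotl(K, (5*3+6) mod 16) = rotl(K, 5) = 0x4A64
k_4 = rotl(K, (5*4+6) mod 16) = rotl(K, 10) = 0x4C89

0x4C89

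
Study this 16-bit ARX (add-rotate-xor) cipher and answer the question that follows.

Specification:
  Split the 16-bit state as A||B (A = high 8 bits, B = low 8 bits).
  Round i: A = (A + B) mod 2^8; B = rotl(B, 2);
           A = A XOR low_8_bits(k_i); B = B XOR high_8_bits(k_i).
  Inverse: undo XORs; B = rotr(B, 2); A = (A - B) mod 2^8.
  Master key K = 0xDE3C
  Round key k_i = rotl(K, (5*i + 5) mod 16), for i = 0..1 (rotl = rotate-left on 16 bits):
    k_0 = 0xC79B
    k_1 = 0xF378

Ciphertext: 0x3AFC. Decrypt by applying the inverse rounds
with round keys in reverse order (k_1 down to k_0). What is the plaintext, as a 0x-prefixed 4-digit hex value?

0xE301

s_0 = ciphertext = 0x3AFC
s_1 = InvRound(s_0, k_1) = 0x7FC3
s_2 = InvRound(s_1, k_0) = 0xE301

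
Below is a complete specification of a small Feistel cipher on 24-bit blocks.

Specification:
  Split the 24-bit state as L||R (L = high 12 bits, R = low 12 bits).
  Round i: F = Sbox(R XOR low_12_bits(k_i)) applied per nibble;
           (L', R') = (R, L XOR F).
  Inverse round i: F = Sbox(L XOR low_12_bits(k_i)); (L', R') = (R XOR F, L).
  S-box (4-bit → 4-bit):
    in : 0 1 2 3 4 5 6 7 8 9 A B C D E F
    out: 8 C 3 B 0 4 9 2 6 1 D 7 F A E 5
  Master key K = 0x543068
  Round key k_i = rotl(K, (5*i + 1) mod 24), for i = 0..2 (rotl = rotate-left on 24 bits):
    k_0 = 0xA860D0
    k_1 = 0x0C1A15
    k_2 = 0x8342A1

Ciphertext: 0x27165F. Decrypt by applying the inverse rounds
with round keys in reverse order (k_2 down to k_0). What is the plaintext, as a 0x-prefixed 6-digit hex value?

s_0 = ciphertext = 0x27165F
s_1 = InvRound(s_0, k_2) = 0xEF7271
s_2 = InvRound(s_1, k_1) = 0x292EF7
s_3 = InvRound(s_2, k_0) = 0xDF4292

0xDF4292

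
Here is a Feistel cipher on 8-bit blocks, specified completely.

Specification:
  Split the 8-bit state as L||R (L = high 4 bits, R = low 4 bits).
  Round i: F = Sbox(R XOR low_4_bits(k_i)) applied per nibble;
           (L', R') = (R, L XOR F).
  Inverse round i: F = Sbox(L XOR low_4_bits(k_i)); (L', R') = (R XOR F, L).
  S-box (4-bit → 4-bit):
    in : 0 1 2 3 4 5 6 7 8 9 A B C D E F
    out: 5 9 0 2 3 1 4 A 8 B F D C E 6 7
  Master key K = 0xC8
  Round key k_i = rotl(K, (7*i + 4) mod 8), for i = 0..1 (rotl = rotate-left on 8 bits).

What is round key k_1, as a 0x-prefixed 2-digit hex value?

0x46

K = 0xC8
k_0 = rotl(K, (7*0+4) mod 8) = rotl(K, 4) = 0x8C
k_1 = rotl(K, (7*1+4) mod 8) = rotl(K, 3) = 0x46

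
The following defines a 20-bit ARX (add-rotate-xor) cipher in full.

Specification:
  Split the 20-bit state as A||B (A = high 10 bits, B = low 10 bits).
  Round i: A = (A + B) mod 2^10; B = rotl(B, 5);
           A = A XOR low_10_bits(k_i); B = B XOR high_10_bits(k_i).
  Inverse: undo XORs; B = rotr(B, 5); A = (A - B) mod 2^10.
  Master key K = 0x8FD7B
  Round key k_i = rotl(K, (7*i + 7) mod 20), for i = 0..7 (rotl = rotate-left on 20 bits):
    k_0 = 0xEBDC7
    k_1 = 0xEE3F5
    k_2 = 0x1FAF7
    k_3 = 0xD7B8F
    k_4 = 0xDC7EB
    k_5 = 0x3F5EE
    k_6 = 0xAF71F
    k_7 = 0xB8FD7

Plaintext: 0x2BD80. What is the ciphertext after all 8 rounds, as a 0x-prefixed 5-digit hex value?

s_0 = plaintext = 0x2BD80
s_1 = Round(s_0, k_0) = 0xFA3A3
s_2 = Round(s_1, k_1) = 0x1FBC5
s_3 = Round(s_2, k_2) = 0xAD0C0
s_4 = Round(s_3, k_3) = 0x3EF58
s_5 = Round(s_4, k_4) = 0xEE06B
s_6 = Round(s_5, k_5) = 0x7359E
s_7 = Round(s_6, k_6) = 0x1D171
s_8 = Round(s_7, k_7) = 0x8C8C8

0x8C8C8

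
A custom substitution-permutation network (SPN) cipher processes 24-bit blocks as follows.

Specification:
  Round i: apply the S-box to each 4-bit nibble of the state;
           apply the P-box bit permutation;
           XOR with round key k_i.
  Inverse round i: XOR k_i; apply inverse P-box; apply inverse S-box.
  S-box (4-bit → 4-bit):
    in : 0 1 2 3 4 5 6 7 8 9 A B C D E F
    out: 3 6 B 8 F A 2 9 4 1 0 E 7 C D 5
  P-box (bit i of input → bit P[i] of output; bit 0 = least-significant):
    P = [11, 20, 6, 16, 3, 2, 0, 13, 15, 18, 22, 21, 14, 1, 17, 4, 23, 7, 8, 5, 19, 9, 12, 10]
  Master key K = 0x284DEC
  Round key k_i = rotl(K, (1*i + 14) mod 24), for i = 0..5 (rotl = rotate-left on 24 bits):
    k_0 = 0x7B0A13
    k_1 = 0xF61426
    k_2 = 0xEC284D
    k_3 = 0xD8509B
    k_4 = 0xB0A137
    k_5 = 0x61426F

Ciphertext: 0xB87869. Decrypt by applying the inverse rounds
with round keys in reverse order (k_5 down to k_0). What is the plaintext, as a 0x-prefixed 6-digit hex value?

s_0 = ciphertext = 0xB87869
s_1 = InvRound(s_0, k_5) = 0xC96852
s_2 = InvRound(s_1, k_4) = 0x9D9E14
s_3 = InvRound(s_2, k_3) = 0x560CC7
s_4 = InvRound(s_3, k_2) = 0x701376
s_5 = InvRound(s_4, k_1) = 0x5FD6A8
s_6 = InvRound(s_5, k_0) = 0xD522F9

0xD522F9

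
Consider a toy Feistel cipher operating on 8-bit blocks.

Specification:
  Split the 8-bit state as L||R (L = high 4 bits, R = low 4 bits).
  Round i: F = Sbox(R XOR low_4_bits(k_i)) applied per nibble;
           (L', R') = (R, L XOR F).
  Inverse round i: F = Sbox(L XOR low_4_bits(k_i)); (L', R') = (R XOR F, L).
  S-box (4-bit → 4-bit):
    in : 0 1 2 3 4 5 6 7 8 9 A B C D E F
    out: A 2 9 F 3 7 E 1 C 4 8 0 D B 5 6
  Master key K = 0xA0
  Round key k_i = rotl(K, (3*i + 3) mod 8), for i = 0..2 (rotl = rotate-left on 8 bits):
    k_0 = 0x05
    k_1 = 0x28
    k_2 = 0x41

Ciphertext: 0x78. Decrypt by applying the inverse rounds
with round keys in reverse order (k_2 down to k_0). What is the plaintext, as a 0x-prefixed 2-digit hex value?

s_0 = ciphertext = 0x78
s_1 = InvRound(s_0, k_2) = 0x67
s_2 = InvRound(s_1, k_1) = 0x26
s_3 = InvRound(s_2, k_0) = 0x72

0x72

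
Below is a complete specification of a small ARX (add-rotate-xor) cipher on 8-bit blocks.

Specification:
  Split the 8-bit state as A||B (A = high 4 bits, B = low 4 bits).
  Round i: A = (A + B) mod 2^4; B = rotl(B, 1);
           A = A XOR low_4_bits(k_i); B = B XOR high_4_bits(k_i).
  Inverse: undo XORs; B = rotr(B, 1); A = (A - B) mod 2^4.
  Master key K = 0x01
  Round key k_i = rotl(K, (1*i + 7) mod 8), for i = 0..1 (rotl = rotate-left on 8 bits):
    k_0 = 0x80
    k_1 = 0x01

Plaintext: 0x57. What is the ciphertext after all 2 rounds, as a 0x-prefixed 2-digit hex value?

0x3C

s_0 = plaintext = 0x57
s_1 = Round(s_0, k_0) = 0xC6
s_2 = Round(s_1, k_1) = 0x3C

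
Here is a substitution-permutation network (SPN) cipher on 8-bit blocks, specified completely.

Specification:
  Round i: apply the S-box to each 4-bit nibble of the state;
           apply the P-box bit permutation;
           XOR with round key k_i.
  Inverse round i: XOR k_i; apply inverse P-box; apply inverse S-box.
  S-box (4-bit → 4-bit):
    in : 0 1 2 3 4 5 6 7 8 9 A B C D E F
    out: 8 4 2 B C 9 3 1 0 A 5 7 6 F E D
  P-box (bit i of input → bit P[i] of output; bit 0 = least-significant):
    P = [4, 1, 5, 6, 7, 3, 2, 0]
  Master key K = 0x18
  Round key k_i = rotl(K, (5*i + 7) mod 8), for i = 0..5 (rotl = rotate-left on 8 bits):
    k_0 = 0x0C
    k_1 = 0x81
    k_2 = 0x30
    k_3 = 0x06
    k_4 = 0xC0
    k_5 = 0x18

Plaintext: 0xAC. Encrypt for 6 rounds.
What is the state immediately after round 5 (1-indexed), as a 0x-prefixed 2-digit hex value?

0x87

s_0 = plaintext = 0xAC
s_1 = Round(s_0, k_0) = 0xAA
s_2 = Round(s_1, k_1) = 0x35
s_3 = Round(s_2, k_2) = 0xE9
s_4 = Round(s_3, k_3) = 0x49
s_5 = Round(s_4, k_4) = 0x87
s_6 = Round(s_5, k_5) = 0x08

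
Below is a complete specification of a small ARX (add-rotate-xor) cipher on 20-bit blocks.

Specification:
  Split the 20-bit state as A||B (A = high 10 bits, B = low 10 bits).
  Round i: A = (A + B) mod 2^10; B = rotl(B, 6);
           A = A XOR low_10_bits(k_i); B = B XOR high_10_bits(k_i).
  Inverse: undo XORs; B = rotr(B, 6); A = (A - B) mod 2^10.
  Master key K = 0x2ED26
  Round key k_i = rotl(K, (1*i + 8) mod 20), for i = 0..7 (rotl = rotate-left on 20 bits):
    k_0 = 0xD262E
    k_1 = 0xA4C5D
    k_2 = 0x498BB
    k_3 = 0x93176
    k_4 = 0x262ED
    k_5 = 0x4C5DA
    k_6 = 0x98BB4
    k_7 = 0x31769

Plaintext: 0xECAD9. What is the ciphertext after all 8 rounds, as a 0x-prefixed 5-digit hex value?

0xD0117

s_0 = plaintext = 0xECAD9
s_1 = Round(s_0, k_0) = 0x29524
s_2 = Round(s_1, k_1) = 0x65381
s_3 = Round(s_2, k_2) = 0x6B95E
s_4 = Round(s_3, k_3) = 0x9E9D9
s_5 = Round(s_4, k_4) = 0xAFAC5
s_6 = Round(s_5, k_5) = 0x1645D
s_7 = Round(s_6, k_6) = 0xC0927
s_8 = Round(s_7, k_7) = 0xD0117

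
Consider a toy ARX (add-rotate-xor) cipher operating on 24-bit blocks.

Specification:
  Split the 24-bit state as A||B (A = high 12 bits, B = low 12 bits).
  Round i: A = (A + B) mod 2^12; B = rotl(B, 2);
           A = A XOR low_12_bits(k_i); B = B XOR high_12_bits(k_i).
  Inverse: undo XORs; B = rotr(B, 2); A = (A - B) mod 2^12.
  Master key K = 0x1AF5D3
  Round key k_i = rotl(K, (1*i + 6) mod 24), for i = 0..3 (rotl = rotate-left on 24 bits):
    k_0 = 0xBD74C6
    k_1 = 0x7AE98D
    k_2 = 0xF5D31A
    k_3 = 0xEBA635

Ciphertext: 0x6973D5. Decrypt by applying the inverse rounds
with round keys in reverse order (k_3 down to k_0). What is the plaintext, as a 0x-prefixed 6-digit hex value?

s_0 = ciphertext = 0x6973D5
s_1 = InvRound(s_0, k_3) = 0x147F5B
s_2 = InvRound(s_1, k_2) = 0xA5C801
s_3 = InvRound(s_2, k_1) = 0x3E6FEB
s_4 = InvRound(s_3, k_0) = 0x61110F

0x61110F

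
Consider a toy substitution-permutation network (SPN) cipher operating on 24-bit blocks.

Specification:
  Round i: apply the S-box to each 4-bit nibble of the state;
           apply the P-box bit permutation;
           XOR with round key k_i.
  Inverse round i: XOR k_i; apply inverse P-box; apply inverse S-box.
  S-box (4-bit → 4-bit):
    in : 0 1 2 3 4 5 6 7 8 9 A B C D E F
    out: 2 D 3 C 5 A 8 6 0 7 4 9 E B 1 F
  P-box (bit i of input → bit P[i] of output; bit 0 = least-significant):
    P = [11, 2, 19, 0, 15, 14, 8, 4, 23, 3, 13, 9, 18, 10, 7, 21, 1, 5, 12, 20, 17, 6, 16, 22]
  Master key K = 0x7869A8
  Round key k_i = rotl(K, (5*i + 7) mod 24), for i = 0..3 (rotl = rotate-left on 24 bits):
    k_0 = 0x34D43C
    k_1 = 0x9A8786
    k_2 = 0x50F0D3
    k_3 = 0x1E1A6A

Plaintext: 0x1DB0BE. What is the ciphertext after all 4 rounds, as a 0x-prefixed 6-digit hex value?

0xE55788

s_0 = plaintext = 0x1DB0BE
s_1 = Round(s_0, k_0) = 0x435C06
s_2 = Round(s_1, k_1) = 0xA9F18F
s_3 = Round(s_2, k_2) = 0xFDCE74
s_4 = Round(s_3, k_3) = 0xE55788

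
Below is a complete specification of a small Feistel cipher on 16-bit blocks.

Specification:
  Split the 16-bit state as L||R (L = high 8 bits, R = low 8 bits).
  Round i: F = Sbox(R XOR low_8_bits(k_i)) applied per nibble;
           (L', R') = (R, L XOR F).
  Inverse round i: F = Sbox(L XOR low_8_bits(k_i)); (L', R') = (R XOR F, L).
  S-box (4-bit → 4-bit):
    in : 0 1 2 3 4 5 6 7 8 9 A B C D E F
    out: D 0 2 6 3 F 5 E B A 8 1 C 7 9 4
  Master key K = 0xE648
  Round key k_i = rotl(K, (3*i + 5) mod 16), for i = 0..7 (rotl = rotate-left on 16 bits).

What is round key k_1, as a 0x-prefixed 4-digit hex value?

0x48E6

K = 0xE648
k_0 = rotl(K, (3*0+5) mod 16) = rotl(K, 5) = 0xC91C
k_1 = rotl(K, (3*1+5) mod 16) = rotl(K, 8) = 0x48E6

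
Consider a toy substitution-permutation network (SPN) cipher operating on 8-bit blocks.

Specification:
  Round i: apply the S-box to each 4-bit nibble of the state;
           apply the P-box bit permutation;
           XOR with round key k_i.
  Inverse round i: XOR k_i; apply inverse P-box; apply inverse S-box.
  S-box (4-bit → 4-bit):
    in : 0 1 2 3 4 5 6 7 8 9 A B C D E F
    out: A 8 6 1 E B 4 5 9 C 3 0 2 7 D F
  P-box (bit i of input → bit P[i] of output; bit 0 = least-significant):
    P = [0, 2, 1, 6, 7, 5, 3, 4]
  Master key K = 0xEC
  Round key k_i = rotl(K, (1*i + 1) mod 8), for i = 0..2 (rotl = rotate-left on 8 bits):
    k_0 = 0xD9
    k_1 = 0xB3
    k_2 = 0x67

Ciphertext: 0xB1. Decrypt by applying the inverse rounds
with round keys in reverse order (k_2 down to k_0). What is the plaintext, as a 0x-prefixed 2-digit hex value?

0x80

s_0 = ciphertext = 0xB1
s_1 = InvRound(s_0, k_2) = 0x84
s_2 = InvRound(s_1, k_1) = 0x0D
s_3 = InvRound(s_2, k_0) = 0x80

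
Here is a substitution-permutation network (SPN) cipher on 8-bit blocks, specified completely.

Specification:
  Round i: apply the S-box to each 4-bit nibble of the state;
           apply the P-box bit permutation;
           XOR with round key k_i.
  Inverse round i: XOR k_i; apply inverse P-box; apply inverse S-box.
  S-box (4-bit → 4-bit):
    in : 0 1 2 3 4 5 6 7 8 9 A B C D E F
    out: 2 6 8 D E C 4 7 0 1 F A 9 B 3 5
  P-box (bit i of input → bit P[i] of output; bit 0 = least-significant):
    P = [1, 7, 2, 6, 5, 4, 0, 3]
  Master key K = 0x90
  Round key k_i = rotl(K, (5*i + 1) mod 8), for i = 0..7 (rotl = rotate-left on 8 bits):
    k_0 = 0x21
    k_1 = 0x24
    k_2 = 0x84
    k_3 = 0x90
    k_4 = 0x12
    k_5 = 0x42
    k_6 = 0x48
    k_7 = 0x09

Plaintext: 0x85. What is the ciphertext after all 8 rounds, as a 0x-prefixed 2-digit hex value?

s_0 = plaintext = 0x85
s_1 = Round(s_0, k_0) = 0x65
s_2 = Round(s_1, k_1) = 0x61
s_3 = Round(s_2, k_2) = 0x01
s_4 = Round(s_3, k_3) = 0x04
s_5 = Round(s_4, k_4) = 0xC6
s_6 = Round(s_5, k_5) = 0x6E
s_7 = Round(s_6, k_6) = 0xCB
s_8 = Round(s_7, k_7) = 0xE1

0xE1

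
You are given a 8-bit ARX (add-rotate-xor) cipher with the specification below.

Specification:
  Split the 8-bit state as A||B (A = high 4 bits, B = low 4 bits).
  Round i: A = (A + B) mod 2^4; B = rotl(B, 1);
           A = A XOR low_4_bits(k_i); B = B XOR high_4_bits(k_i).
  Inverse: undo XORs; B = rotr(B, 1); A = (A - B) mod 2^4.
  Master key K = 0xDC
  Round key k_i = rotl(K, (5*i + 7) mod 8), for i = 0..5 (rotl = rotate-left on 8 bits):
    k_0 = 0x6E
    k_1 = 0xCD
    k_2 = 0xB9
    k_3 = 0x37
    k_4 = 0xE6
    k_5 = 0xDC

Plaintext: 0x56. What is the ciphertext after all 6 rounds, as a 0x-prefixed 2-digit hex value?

s_0 = plaintext = 0x56
s_1 = Round(s_0, k_0) = 0x5A
s_2 = Round(s_1, k_1) = 0x29
s_3 = Round(s_2, k_2) = 0x28
s_4 = Round(s_3, k_3) = 0xD2
s_5 = Round(s_4, k_4) = 0x9A
s_6 = Round(s_5, k_5) = 0xF8

0xF8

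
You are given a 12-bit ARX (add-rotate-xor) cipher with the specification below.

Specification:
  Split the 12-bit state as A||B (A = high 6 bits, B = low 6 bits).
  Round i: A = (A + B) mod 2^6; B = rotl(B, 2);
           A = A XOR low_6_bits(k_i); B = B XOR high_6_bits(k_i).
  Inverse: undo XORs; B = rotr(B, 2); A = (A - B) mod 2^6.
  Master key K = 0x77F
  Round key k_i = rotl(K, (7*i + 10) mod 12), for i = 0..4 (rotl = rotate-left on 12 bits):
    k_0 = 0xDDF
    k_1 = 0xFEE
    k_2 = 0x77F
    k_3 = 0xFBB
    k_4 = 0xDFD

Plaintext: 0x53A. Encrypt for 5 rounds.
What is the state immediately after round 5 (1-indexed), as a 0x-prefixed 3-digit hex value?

s_0 = plaintext = 0x53A
s_1 = Round(s_0, k_0) = 0x45C
s_2 = Round(s_1, k_1) = 0x0CE
s_3 = Round(s_2, k_2) = 0xBA5
s_4 = Round(s_3, k_3) = 0xA28
s_5 = Round(s_4, k_4) = 0xB55

0xB55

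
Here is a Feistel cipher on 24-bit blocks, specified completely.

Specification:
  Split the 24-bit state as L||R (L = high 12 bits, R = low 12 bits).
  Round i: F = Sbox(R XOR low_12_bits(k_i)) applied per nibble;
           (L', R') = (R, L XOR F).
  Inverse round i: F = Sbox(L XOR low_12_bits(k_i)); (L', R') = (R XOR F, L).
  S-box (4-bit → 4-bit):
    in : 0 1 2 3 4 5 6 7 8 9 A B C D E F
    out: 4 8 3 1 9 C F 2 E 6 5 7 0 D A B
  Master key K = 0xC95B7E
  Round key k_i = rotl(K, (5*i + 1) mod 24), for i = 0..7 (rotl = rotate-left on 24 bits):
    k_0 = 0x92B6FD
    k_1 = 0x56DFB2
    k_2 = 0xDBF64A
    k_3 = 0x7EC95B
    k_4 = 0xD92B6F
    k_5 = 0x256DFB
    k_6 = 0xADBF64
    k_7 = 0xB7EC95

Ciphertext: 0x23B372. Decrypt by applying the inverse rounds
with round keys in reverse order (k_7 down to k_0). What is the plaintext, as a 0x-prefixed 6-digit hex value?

s_0 = ciphertext = 0x23B372
s_1 = InvRound(s_0, k_7) = 0x92823B
s_2 = InvRound(s_1, k_6) = 0xDAB928
s_3 = InvRound(s_2, k_5) = 0xDECDAB
s_4 = InvRound(s_3, k_4) = 0x24ADEC
s_5 = InvRound(s_4, k_3) = 0xA6424A
s_6 = InvRound(s_5, k_2) = 0x270A64
s_7 = InvRound(s_6, k_1) = 0x767270
s_8 = InvRound(s_7, k_0) = 0xA15767

0xA15767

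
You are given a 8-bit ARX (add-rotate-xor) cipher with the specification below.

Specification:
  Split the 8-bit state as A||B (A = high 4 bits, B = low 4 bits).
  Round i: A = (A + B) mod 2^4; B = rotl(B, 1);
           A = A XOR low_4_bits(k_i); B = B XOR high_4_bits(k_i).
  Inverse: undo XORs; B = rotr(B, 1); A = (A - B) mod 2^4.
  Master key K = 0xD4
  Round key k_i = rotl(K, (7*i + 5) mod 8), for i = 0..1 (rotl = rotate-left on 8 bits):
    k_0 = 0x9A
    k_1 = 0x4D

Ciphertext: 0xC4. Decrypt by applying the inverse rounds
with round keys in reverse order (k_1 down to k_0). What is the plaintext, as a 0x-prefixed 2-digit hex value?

s_0 = ciphertext = 0xC4
s_1 = InvRound(s_0, k_1) = 0x10
s_2 = InvRound(s_1, k_0) = 0xFC

0xFC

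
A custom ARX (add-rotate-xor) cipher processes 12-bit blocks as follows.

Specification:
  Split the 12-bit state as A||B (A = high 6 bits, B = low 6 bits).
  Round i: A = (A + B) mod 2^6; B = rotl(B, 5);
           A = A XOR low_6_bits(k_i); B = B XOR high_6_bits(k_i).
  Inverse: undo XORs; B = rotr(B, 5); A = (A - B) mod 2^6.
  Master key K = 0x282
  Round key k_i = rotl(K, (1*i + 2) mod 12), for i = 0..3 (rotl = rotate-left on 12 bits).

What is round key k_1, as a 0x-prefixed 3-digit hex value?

K = 0x282
k_0 = rotl(K, (1*0+2) mod 12) = rotl(K, 2) = 0xA08
k_1 = rotl(K, (1*1+2) mod 12) = rotl(K, 3) = 0x411

0x411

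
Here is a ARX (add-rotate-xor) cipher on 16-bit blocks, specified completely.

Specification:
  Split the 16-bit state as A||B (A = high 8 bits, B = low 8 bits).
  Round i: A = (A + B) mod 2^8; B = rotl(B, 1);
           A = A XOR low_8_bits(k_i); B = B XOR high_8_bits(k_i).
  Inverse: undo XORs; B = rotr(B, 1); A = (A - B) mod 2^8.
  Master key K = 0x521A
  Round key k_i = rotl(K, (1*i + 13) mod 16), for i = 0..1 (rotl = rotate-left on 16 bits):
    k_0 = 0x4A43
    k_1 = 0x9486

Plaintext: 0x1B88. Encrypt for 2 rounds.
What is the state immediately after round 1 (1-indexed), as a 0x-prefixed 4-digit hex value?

s_0 = plaintext = 0x1B88
s_1 = Round(s_0, k_0) = 0xE05B
s_2 = Round(s_1, k_1) = 0xBD22

0xE05B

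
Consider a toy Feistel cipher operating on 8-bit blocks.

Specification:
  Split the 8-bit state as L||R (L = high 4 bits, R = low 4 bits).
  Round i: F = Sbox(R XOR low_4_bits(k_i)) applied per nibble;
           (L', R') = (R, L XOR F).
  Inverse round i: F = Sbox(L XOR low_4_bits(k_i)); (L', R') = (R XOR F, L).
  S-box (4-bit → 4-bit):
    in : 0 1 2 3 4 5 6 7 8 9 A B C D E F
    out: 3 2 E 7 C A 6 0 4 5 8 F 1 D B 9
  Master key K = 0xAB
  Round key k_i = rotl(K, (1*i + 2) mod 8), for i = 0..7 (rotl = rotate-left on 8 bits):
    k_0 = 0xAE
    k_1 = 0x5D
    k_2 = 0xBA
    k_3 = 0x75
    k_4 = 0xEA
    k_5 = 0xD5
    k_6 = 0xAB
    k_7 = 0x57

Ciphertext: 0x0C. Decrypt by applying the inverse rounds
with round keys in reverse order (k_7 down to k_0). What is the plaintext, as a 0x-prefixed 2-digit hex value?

s_0 = ciphertext = 0x0C
s_1 = InvRound(s_0, k_7) = 0xC0
s_2 = InvRound(s_1, k_6) = 0x0C
s_3 = InvRound(s_2, k_5) = 0x60
s_4 = InvRound(s_3, k_4) = 0x16
s_5 = InvRound(s_4, k_3) = 0xA1
s_6 = InvRound(s_5, k_2) = 0x2A
s_7 = InvRound(s_6, k_1) = 0x32
s_8 = InvRound(s_7, k_0) = 0xF3

0xF3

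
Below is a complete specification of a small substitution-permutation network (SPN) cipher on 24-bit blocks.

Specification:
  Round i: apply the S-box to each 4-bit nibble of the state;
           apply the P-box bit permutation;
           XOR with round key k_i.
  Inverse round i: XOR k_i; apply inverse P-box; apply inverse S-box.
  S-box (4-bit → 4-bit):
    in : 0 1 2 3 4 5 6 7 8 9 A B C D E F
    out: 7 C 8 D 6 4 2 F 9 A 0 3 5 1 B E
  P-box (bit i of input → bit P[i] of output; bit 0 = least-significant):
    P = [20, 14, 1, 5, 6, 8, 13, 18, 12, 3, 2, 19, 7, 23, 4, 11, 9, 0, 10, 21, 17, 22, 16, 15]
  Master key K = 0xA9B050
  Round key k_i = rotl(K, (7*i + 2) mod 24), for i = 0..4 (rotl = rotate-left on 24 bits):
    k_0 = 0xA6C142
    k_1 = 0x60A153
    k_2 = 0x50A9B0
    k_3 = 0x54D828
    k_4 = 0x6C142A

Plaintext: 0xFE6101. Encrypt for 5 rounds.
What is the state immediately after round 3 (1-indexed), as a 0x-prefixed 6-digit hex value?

s_0 = plaintext = 0xFE6101
s_1 = Round(s_0, k_0) = 0x4F6225
s_2 = Round(s_1, k_1) = 0x8DA550
s_3 = Round(s_2, k_2) = 0x424BB6
s_4 = Round(s_3, k_3) = 0xB58970
s_5 = Round(s_4, k_4) = 0x3279E0

0x424BB6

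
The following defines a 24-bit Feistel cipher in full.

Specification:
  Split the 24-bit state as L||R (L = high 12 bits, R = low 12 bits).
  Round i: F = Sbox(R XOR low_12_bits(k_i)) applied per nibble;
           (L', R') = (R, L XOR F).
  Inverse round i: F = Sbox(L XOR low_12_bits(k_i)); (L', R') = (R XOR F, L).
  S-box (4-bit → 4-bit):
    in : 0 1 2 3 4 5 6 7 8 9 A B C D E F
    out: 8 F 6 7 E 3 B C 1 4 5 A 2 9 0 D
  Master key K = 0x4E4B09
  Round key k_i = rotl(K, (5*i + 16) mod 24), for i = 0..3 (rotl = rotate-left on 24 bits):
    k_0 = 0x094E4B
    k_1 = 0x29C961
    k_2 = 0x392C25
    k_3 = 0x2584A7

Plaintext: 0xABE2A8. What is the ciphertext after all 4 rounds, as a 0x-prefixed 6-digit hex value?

s_0 = plaintext = 0xABE2A8
s_1 = Round(s_0, k_0) = 0x2A88B9
s_2 = Round(s_1, k_1) = 0x8B9D39
s_3 = Round(s_2, k_2) = 0xD3974B
s_4 = Round(s_3, k_3) = 0x74BA3B

0x74BA3B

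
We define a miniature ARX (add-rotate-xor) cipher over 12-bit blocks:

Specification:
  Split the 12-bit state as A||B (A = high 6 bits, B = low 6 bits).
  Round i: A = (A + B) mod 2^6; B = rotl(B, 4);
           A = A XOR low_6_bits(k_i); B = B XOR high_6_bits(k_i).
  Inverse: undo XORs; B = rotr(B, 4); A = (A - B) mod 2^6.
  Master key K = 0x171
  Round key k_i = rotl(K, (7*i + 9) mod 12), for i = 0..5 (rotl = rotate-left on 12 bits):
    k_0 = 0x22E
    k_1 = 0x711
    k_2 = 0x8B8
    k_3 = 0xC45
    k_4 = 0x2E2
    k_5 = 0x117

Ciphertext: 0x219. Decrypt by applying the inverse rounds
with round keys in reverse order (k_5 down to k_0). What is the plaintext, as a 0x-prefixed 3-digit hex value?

0xCED

s_0 = ciphertext = 0x219
s_1 = InvRound(s_0, k_5) = 0xAB5
s_2 = InvRound(s_1, k_4) = 0x37B
s_3 = InvRound(s_2, k_3) = 0x828
s_4 = InvRound(s_3, k_2) = 0xC28
s_5 = InvRound(s_4, k_1) = 0x393
s_6 = InvRound(s_5, k_0) = 0xCED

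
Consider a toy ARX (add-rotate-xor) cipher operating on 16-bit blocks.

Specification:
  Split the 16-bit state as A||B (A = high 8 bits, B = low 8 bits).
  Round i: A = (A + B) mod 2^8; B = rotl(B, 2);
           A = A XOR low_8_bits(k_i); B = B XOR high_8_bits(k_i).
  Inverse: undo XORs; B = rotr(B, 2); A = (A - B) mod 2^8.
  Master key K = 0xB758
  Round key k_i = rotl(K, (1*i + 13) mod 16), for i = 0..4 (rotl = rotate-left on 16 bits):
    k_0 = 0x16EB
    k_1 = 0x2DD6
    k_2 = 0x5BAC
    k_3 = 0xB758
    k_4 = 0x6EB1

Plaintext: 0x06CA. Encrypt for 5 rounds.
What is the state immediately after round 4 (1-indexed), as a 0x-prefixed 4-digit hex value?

0x3F47

s_0 = plaintext = 0x06CA
s_1 = Round(s_0, k_0) = 0x3B3D
s_2 = Round(s_1, k_1) = 0xAED9
s_3 = Round(s_2, k_2) = 0x2B3C
s_4 = Round(s_3, k_3) = 0x3F47
s_5 = Round(s_4, k_4) = 0x3773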